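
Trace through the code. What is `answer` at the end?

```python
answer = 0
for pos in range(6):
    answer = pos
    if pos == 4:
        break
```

Let's trace through this code step by step.

Initialize: answer = 0
Entering loop: for pos in range(6):

After execution: answer = 4
4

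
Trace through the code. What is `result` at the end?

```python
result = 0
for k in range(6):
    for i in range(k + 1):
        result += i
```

Let's trace through this code step by step.

Initialize: result = 0
Entering loop: for k in range(6):

After execution: result = 35
35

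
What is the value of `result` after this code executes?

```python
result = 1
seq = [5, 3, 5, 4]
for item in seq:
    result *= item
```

Let's trace through this code step by step.

Initialize: result = 1
Initialize: seq = [5, 3, 5, 4]
Entering loop: for item in seq:

After execution: result = 300
300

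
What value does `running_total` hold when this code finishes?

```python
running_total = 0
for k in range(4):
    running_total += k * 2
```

Let's trace through this code step by step.

Initialize: running_total = 0
Entering loop: for k in range(4):

After execution: running_total = 12
12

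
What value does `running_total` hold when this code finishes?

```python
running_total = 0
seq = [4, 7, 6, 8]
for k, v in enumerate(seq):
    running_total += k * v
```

Let's trace through this code step by step.

Initialize: running_total = 0
Initialize: seq = [4, 7, 6, 8]
Entering loop: for k, v in enumerate(seq):

After execution: running_total = 43
43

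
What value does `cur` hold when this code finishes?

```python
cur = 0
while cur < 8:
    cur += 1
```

Let's trace through this code step by step.

Initialize: cur = 0
Entering loop: while cur < 8:

After execution: cur = 8
8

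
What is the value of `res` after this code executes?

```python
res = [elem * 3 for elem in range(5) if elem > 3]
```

Let's trace through this code step by step.

Initialize: res = [elem * 3 for elem in range(5) if elem > 3]

After execution: res = [12]
[12]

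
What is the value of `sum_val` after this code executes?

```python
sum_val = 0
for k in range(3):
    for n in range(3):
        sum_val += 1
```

Let's trace through this code step by step.

Initialize: sum_val = 0
Entering loop: for k in range(3):

After execution: sum_val = 9
9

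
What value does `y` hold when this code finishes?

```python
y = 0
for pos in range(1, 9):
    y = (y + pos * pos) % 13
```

Let's trace through this code step by step.

Initialize: y = 0
Entering loop: for pos in range(1, 9):

After execution: y = 9
9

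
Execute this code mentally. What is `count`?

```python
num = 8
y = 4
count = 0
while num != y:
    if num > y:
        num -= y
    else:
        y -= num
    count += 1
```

Let's trace through this code step by step.

Initialize: num = 8
Initialize: y = 4
Initialize: count = 0
Entering loop: while num != y:

After execution: count = 1
1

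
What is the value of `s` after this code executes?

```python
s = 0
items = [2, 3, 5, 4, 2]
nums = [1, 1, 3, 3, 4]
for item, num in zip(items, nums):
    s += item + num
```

Let's trace through this code step by step.

Initialize: s = 0
Initialize: items = [2, 3, 5, 4, 2]
Initialize: nums = [1, 1, 3, 3, 4]
Entering loop: for item, num in zip(items, nums):

After execution: s = 28
28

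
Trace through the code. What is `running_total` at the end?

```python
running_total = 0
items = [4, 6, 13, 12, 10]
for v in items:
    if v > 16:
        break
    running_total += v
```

Let's trace through this code step by step.

Initialize: running_total = 0
Initialize: items = [4, 6, 13, 12, 10]
Entering loop: for v in items:

After execution: running_total = 45
45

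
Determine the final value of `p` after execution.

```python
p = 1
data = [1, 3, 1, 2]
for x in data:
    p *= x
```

Let's trace through this code step by step.

Initialize: p = 1
Initialize: data = [1, 3, 1, 2]
Entering loop: for x in data:

After execution: p = 6
6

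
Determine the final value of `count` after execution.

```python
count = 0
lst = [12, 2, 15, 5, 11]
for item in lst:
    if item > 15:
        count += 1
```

Let's trace through this code step by step.

Initialize: count = 0
Initialize: lst = [12, 2, 15, 5, 11]
Entering loop: for item in lst:

After execution: count = 0
0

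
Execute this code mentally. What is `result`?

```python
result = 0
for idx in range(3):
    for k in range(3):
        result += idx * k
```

Let's trace through this code step by step.

Initialize: result = 0
Entering loop: for idx in range(3):

After execution: result = 9
9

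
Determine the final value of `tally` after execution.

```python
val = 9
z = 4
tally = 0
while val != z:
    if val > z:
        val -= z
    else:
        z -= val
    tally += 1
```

Let's trace through this code step by step.

Initialize: val = 9
Initialize: z = 4
Initialize: tally = 0
Entering loop: while val != z:

After execution: tally = 5
5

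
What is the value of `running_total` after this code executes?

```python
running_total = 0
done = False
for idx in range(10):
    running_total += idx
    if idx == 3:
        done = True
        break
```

Let's trace through this code step by step.

Initialize: running_total = 0
Initialize: done = False
Entering loop: for idx in range(10):

After execution: running_total = 6
6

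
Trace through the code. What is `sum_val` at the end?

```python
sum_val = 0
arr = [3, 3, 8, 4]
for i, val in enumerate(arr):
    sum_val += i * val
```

Let's trace through this code step by step.

Initialize: sum_val = 0
Initialize: arr = [3, 3, 8, 4]
Entering loop: for i, val in enumerate(arr):

After execution: sum_val = 31
31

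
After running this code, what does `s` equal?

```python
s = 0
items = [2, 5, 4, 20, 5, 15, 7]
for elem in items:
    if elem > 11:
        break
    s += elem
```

Let's trace through this code step by step.

Initialize: s = 0
Initialize: items = [2, 5, 4, 20, 5, 15, 7]
Entering loop: for elem in items:

After execution: s = 11
11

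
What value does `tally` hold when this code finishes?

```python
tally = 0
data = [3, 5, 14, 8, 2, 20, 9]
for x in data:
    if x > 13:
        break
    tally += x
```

Let's trace through this code step by step.

Initialize: tally = 0
Initialize: data = [3, 5, 14, 8, 2, 20, 9]
Entering loop: for x in data:

After execution: tally = 8
8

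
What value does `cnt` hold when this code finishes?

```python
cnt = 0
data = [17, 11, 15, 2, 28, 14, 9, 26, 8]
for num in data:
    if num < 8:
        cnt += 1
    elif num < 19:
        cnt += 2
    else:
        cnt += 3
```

Let's trace through this code step by step.

Initialize: cnt = 0
Initialize: data = [17, 11, 15, 2, 28, 14, 9, 26, 8]
Entering loop: for num in data:

After execution: cnt = 19
19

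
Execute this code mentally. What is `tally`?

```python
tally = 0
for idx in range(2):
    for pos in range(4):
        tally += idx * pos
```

Let's trace through this code step by step.

Initialize: tally = 0
Entering loop: for idx in range(2):

After execution: tally = 6
6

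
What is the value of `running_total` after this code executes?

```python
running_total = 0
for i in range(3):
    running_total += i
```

Let's trace through this code step by step.

Initialize: running_total = 0
Entering loop: for i in range(3):

After execution: running_total = 3
3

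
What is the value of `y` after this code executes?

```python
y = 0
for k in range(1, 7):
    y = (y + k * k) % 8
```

Let's trace through this code step by step.

Initialize: y = 0
Entering loop: for k in range(1, 7):

After execution: y = 3
3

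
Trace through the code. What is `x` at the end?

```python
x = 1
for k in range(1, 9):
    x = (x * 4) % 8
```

Let's trace through this code step by step.

Initialize: x = 1
Entering loop: for k in range(1, 9):

After execution: x = 0
0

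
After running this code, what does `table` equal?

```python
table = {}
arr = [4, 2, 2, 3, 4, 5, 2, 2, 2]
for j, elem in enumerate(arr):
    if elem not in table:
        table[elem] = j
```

Let's trace through this code step by step.

Initialize: table = {}
Initialize: arr = [4, 2, 2, 3, 4, 5, 2, 2, 2]
Entering loop: for j, elem in enumerate(arr):

After execution: table = {4: 0, 2: 1, 3: 3, 5: 5}
{4: 0, 2: 1, 3: 3, 5: 5}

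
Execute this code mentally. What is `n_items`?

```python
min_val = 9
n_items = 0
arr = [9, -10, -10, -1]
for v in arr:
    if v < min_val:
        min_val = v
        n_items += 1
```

Let's trace through this code step by step.

Initialize: min_val = 9
Initialize: n_items = 0
Initialize: arr = [9, -10, -10, -1]
Entering loop: for v in arr:

After execution: n_items = 1
1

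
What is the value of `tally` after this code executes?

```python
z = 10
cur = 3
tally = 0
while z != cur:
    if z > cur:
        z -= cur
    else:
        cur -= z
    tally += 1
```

Let's trace through this code step by step.

Initialize: z = 10
Initialize: cur = 3
Initialize: tally = 0
Entering loop: while z != cur:

After execution: tally = 5
5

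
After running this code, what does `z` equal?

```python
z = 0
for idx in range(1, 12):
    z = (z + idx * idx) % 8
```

Let's trace through this code step by step.

Initialize: z = 0
Entering loop: for idx in range(1, 12):

After execution: z = 2
2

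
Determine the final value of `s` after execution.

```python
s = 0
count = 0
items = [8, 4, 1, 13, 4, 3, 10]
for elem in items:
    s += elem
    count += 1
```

Let's trace through this code step by step.

Initialize: s = 0
Initialize: count = 0
Initialize: items = [8, 4, 1, 13, 4, 3, 10]
Entering loop: for elem in items:

After execution: s = 43
43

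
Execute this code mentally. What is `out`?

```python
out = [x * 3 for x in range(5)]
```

Let's trace through this code step by step.

Initialize: out = [x * 3 for x in range(5)]

After execution: out = [0, 3, 6, 9, 12]
[0, 3, 6, 9, 12]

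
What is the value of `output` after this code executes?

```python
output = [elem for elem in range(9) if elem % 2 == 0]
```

Let's trace through this code step by step.

Initialize: output = [elem for elem in range(9) if elem % 2 == 0]

After execution: output = [0, 2, 4, 6, 8]
[0, 2, 4, 6, 8]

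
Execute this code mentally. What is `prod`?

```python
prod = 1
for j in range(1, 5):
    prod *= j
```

Let's trace through this code step by step.

Initialize: prod = 1
Entering loop: for j in range(1, 5):

After execution: prod = 24
24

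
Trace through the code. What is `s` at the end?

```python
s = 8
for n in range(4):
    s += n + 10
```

Let's trace through this code step by step.

Initialize: s = 8
Entering loop: for n in range(4):

After execution: s = 54
54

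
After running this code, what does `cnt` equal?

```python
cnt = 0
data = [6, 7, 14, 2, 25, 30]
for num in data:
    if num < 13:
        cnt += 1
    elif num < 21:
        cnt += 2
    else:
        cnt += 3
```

Let's trace through this code step by step.

Initialize: cnt = 0
Initialize: data = [6, 7, 14, 2, 25, 30]
Entering loop: for num in data:

After execution: cnt = 11
11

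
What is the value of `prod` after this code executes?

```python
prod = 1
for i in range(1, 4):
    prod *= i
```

Let's trace through this code step by step.

Initialize: prod = 1
Entering loop: for i in range(1, 4):

After execution: prod = 6
6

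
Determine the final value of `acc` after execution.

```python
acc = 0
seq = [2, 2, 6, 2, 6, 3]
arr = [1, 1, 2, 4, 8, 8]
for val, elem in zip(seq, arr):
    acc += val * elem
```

Let's trace through this code step by step.

Initialize: acc = 0
Initialize: seq = [2, 2, 6, 2, 6, 3]
Initialize: arr = [1, 1, 2, 4, 8, 8]
Entering loop: for val, elem in zip(seq, arr):

After execution: acc = 96
96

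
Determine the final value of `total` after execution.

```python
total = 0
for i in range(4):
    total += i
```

Let's trace through this code step by step.

Initialize: total = 0
Entering loop: for i in range(4):

After execution: total = 6
6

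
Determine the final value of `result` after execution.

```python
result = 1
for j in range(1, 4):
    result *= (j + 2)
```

Let's trace through this code step by step.

Initialize: result = 1
Entering loop: for j in range(1, 4):

After execution: result = 60
60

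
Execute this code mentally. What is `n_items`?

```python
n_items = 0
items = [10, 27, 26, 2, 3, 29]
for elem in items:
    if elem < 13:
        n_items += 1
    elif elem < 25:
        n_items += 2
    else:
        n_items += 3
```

Let's trace through this code step by step.

Initialize: n_items = 0
Initialize: items = [10, 27, 26, 2, 3, 29]
Entering loop: for elem in items:

After execution: n_items = 12
12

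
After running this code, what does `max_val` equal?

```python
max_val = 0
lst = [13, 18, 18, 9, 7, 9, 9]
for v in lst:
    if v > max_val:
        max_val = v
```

Let's trace through this code step by step.

Initialize: max_val = 0
Initialize: lst = [13, 18, 18, 9, 7, 9, 9]
Entering loop: for v in lst:

After execution: max_val = 18
18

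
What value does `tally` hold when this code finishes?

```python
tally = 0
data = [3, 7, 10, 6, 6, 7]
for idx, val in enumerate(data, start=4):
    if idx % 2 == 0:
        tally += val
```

Let's trace through this code step by step.

Initialize: tally = 0
Initialize: data = [3, 7, 10, 6, 6, 7]
Entering loop: for idx, val in enumerate(data, start=4):

After execution: tally = 19
19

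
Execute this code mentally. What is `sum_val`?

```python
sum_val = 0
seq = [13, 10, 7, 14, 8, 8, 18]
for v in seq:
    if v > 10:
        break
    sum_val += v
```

Let's trace through this code step by step.

Initialize: sum_val = 0
Initialize: seq = [13, 10, 7, 14, 8, 8, 18]
Entering loop: for v in seq:

After execution: sum_val = 0
0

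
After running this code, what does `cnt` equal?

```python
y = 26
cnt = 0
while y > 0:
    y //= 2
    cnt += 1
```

Let's trace through this code step by step.

Initialize: y = 26
Initialize: cnt = 0
Entering loop: while y > 0:

After execution: cnt = 5
5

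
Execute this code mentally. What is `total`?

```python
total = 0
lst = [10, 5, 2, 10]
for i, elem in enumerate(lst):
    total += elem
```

Let's trace through this code step by step.

Initialize: total = 0
Initialize: lst = [10, 5, 2, 10]
Entering loop: for i, elem in enumerate(lst):

After execution: total = 27
27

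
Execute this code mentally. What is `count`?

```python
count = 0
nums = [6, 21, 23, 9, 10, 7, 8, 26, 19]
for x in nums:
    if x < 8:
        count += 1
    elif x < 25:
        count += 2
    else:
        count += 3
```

Let's trace through this code step by step.

Initialize: count = 0
Initialize: nums = [6, 21, 23, 9, 10, 7, 8, 26, 19]
Entering loop: for x in nums:

After execution: count = 17
17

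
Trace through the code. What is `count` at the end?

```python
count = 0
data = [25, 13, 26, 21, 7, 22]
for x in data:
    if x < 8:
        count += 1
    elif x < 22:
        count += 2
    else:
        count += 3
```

Let's trace through this code step by step.

Initialize: count = 0
Initialize: data = [25, 13, 26, 21, 7, 22]
Entering loop: for x in data:

After execution: count = 14
14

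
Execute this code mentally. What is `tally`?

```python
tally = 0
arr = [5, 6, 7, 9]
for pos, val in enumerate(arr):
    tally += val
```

Let's trace through this code step by step.

Initialize: tally = 0
Initialize: arr = [5, 6, 7, 9]
Entering loop: for pos, val in enumerate(arr):

After execution: tally = 27
27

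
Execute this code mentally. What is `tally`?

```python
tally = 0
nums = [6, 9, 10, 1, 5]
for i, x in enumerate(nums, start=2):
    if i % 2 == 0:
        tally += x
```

Let's trace through this code step by step.

Initialize: tally = 0
Initialize: nums = [6, 9, 10, 1, 5]
Entering loop: for i, x in enumerate(nums, start=2):

After execution: tally = 21
21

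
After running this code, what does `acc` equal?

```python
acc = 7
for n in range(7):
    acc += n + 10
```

Let's trace through this code step by step.

Initialize: acc = 7
Entering loop: for n in range(7):

After execution: acc = 98
98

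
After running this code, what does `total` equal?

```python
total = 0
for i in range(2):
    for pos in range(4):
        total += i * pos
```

Let's trace through this code step by step.

Initialize: total = 0
Entering loop: for i in range(2):

After execution: total = 6
6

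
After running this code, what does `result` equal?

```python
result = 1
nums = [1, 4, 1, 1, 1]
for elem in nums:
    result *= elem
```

Let's trace through this code step by step.

Initialize: result = 1
Initialize: nums = [1, 4, 1, 1, 1]
Entering loop: for elem in nums:

After execution: result = 4
4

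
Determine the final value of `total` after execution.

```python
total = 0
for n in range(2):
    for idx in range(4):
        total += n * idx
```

Let's trace through this code step by step.

Initialize: total = 0
Entering loop: for n in range(2):

After execution: total = 6
6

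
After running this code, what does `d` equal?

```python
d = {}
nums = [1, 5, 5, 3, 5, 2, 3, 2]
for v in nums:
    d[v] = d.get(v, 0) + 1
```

Let's trace through this code step by step.

Initialize: d = {}
Initialize: nums = [1, 5, 5, 3, 5, 2, 3, 2]
Entering loop: for v in nums:

After execution: d = {1: 1, 5: 3, 3: 2, 2: 2}
{1: 1, 5: 3, 3: 2, 2: 2}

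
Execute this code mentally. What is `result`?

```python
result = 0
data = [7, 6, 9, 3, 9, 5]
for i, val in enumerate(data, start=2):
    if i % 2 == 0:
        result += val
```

Let's trace through this code step by step.

Initialize: result = 0
Initialize: data = [7, 6, 9, 3, 9, 5]
Entering loop: for i, val in enumerate(data, start=2):

After execution: result = 25
25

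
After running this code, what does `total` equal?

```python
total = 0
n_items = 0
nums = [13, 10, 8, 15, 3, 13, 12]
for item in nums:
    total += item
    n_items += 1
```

Let's trace through this code step by step.

Initialize: total = 0
Initialize: n_items = 0
Initialize: nums = [13, 10, 8, 15, 3, 13, 12]
Entering loop: for item in nums:

After execution: total = 74
74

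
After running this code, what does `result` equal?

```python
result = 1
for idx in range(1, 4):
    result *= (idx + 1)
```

Let's trace through this code step by step.

Initialize: result = 1
Entering loop: for idx in range(1, 4):

After execution: result = 24
24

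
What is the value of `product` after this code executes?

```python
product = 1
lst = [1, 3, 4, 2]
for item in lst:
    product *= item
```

Let's trace through this code step by step.

Initialize: product = 1
Initialize: lst = [1, 3, 4, 2]
Entering loop: for item in lst:

After execution: product = 24
24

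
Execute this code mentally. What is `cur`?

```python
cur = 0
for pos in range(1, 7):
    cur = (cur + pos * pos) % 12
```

Let's trace through this code step by step.

Initialize: cur = 0
Entering loop: for pos in range(1, 7):

After execution: cur = 7
7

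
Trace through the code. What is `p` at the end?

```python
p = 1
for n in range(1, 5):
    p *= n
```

Let's trace through this code step by step.

Initialize: p = 1
Entering loop: for n in range(1, 5):

After execution: p = 24
24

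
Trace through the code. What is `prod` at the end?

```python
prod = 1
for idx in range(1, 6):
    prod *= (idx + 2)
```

Let's trace through this code step by step.

Initialize: prod = 1
Entering loop: for idx in range(1, 6):

After execution: prod = 2520
2520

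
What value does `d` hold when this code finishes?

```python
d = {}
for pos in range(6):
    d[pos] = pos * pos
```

Let's trace through this code step by step.

Initialize: d = {}
Entering loop: for pos in range(6):

After execution: d = {0: 0, 1: 1, 2: 4, 3: 9, 4: 16, 5: 25}
{0: 0, 1: 1, 2: 4, 3: 9, 4: 16, 5: 25}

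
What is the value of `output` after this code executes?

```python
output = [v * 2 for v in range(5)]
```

Let's trace through this code step by step.

Initialize: output = [v * 2 for v in range(5)]

After execution: output = [0, 2, 4, 6, 8]
[0, 2, 4, 6, 8]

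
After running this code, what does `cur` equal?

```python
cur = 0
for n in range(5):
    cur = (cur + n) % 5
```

Let's trace through this code step by step.

Initialize: cur = 0
Entering loop: for n in range(5):

After execution: cur = 0
0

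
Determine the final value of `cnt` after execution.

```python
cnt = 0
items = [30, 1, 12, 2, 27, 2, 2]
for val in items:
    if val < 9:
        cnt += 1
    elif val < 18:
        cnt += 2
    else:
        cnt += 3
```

Let's trace through this code step by step.

Initialize: cnt = 0
Initialize: items = [30, 1, 12, 2, 27, 2, 2]
Entering loop: for val in items:

After execution: cnt = 12
12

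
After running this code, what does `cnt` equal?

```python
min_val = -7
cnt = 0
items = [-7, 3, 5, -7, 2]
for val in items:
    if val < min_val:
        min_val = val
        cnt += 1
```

Let's trace through this code step by step.

Initialize: min_val = -7
Initialize: cnt = 0
Initialize: items = [-7, 3, 5, -7, 2]
Entering loop: for val in items:

After execution: cnt = 0
0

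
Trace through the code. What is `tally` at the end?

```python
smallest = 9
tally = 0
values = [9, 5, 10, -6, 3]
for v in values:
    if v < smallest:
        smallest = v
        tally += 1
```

Let's trace through this code step by step.

Initialize: smallest = 9
Initialize: tally = 0
Initialize: values = [9, 5, 10, -6, 3]
Entering loop: for v in values:

After execution: tally = 2
2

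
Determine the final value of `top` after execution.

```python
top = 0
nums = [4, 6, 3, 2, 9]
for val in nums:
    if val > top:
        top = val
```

Let's trace through this code step by step.

Initialize: top = 0
Initialize: nums = [4, 6, 3, 2, 9]
Entering loop: for val in nums:

After execution: top = 9
9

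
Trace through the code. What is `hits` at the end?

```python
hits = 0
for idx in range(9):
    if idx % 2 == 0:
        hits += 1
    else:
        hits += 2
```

Let's trace through this code step by step.

Initialize: hits = 0
Entering loop: for idx in range(9):

After execution: hits = 13
13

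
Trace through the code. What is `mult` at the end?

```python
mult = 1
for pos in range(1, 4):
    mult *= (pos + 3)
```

Let's trace through this code step by step.

Initialize: mult = 1
Entering loop: for pos in range(1, 4):

After execution: mult = 120
120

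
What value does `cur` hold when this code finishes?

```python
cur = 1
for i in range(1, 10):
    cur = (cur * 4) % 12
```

Let's trace through this code step by step.

Initialize: cur = 1
Entering loop: for i in range(1, 10):

After execution: cur = 4
4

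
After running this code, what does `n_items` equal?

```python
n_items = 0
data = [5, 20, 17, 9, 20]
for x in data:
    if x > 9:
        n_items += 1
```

Let's trace through this code step by step.

Initialize: n_items = 0
Initialize: data = [5, 20, 17, 9, 20]
Entering loop: for x in data:

After execution: n_items = 3
3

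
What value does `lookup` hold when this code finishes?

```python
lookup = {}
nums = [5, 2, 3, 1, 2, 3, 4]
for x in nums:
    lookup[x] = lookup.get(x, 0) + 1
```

Let's trace through this code step by step.

Initialize: lookup = {}
Initialize: nums = [5, 2, 3, 1, 2, 3, 4]
Entering loop: for x in nums:

After execution: lookup = {5: 1, 2: 2, 3: 2, 1: 1, 4: 1}
{5: 1, 2: 2, 3: 2, 1: 1, 4: 1}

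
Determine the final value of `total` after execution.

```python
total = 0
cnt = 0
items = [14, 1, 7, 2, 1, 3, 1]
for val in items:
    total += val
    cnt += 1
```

Let's trace through this code step by step.

Initialize: total = 0
Initialize: cnt = 0
Initialize: items = [14, 1, 7, 2, 1, 3, 1]
Entering loop: for val in items:

After execution: total = 29
29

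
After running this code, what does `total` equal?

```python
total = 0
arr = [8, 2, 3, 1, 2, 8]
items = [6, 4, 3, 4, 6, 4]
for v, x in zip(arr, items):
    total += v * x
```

Let's trace through this code step by step.

Initialize: total = 0
Initialize: arr = [8, 2, 3, 1, 2, 8]
Initialize: items = [6, 4, 3, 4, 6, 4]
Entering loop: for v, x in zip(arr, items):

After execution: total = 113
113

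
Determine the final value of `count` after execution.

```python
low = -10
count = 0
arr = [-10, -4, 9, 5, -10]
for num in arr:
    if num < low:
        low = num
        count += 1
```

Let's trace through this code step by step.

Initialize: low = -10
Initialize: count = 0
Initialize: arr = [-10, -4, 9, 5, -10]
Entering loop: for num in arr:

After execution: count = 0
0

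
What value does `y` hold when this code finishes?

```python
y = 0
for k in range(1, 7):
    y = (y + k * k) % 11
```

Let's trace through this code step by step.

Initialize: y = 0
Entering loop: for k in range(1, 7):

After execution: y = 3
3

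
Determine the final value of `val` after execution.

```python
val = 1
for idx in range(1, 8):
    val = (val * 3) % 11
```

Let's trace through this code step by step.

Initialize: val = 1
Entering loop: for idx in range(1, 8):

After execution: val = 9
9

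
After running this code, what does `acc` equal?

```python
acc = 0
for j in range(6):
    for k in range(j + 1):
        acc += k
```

Let's trace through this code step by step.

Initialize: acc = 0
Entering loop: for j in range(6):

After execution: acc = 35
35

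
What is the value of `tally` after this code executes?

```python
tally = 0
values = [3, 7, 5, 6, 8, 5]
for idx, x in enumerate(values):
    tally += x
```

Let's trace through this code step by step.

Initialize: tally = 0
Initialize: values = [3, 7, 5, 6, 8, 5]
Entering loop: for idx, x in enumerate(values):

After execution: tally = 34
34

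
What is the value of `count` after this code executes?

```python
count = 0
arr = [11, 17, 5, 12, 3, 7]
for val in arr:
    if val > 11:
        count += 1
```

Let's trace through this code step by step.

Initialize: count = 0
Initialize: arr = [11, 17, 5, 12, 3, 7]
Entering loop: for val in arr:

After execution: count = 2
2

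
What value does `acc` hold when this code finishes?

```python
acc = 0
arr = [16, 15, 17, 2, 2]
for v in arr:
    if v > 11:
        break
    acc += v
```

Let's trace through this code step by step.

Initialize: acc = 0
Initialize: arr = [16, 15, 17, 2, 2]
Entering loop: for v in arr:

After execution: acc = 0
0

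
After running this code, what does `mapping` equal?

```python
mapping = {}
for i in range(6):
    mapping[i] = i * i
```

Let's trace through this code step by step.

Initialize: mapping = {}
Entering loop: for i in range(6):

After execution: mapping = {0: 0, 1: 1, 2: 4, 3: 9, 4: 16, 5: 25}
{0: 0, 1: 1, 2: 4, 3: 9, 4: 16, 5: 25}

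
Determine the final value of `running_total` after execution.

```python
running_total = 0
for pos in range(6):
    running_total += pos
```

Let's trace through this code step by step.

Initialize: running_total = 0
Entering loop: for pos in range(6):

After execution: running_total = 15
15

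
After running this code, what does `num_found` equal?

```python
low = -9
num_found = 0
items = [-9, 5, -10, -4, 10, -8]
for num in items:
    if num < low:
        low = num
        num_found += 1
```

Let's trace through this code step by step.

Initialize: low = -9
Initialize: num_found = 0
Initialize: items = [-9, 5, -10, -4, 10, -8]
Entering loop: for num in items:

After execution: num_found = 1
1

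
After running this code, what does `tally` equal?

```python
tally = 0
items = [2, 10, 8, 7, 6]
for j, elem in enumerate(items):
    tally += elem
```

Let's trace through this code step by step.

Initialize: tally = 0
Initialize: items = [2, 10, 8, 7, 6]
Entering loop: for j, elem in enumerate(items):

After execution: tally = 33
33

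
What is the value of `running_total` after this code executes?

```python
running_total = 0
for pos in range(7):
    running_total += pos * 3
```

Let's trace through this code step by step.

Initialize: running_total = 0
Entering loop: for pos in range(7):

After execution: running_total = 63
63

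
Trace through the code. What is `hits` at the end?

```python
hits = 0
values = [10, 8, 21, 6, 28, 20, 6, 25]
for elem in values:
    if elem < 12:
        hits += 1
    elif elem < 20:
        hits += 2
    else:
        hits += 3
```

Let's trace through this code step by step.

Initialize: hits = 0
Initialize: values = [10, 8, 21, 6, 28, 20, 6, 25]
Entering loop: for elem in values:

After execution: hits = 16
16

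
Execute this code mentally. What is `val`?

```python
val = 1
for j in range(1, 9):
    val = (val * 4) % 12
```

Let's trace through this code step by step.

Initialize: val = 1
Entering loop: for j in range(1, 9):

After execution: val = 4
4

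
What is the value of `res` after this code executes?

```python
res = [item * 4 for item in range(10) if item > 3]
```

Let's trace through this code step by step.

Initialize: res = [item * 4 for item in range(10) if item > 3]

After execution: res = [16, 20, 24, 28, 32, 36]
[16, 20, 24, 28, 32, 36]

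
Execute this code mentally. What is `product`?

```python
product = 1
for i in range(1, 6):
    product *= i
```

Let's trace through this code step by step.

Initialize: product = 1
Entering loop: for i in range(1, 6):

After execution: product = 120
120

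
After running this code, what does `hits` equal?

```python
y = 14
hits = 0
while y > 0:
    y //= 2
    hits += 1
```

Let's trace through this code step by step.

Initialize: y = 14
Initialize: hits = 0
Entering loop: while y > 0:

After execution: hits = 4
4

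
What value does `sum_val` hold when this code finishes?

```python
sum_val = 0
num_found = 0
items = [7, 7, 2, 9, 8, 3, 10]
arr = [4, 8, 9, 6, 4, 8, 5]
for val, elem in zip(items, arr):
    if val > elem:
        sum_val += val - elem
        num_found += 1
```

Let's trace through this code step by step.

Initialize: sum_val = 0
Initialize: num_found = 0
Initialize: items = [7, 7, 2, 9, 8, 3, 10]
Initialize: arr = [4, 8, 9, 6, 4, 8, 5]
Entering loop: for val, elem in zip(items, arr):

After execution: sum_val = 15
15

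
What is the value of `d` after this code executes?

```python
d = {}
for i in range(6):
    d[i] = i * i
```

Let's trace through this code step by step.

Initialize: d = {}
Entering loop: for i in range(6):

After execution: d = {0: 0, 1: 1, 2: 4, 3: 9, 4: 16, 5: 25}
{0: 0, 1: 1, 2: 4, 3: 9, 4: 16, 5: 25}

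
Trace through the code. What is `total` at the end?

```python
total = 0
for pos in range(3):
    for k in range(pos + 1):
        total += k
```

Let's trace through this code step by step.

Initialize: total = 0
Entering loop: for pos in range(3):

After execution: total = 4
4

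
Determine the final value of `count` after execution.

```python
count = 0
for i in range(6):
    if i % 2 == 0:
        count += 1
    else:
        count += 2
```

Let's trace through this code step by step.

Initialize: count = 0
Entering loop: for i in range(6):

After execution: count = 9
9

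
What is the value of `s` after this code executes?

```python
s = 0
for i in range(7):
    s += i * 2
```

Let's trace through this code step by step.

Initialize: s = 0
Entering loop: for i in range(7):

After execution: s = 42
42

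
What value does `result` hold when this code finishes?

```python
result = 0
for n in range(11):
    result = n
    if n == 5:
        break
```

Let's trace through this code step by step.

Initialize: result = 0
Entering loop: for n in range(11):

After execution: result = 5
5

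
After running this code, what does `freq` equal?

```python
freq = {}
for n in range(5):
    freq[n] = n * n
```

Let's trace through this code step by step.

Initialize: freq = {}
Entering loop: for n in range(5):

After execution: freq = {0: 0, 1: 1, 2: 4, 3: 9, 4: 16}
{0: 0, 1: 1, 2: 4, 3: 9, 4: 16}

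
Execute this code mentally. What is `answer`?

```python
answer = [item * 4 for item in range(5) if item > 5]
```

Let's trace through this code step by step.

Initialize: answer = [item * 4 for item in range(5) if item > 5]

After execution: answer = []
[]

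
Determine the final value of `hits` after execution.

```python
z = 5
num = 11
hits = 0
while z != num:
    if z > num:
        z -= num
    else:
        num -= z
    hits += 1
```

Let's trace through this code step by step.

Initialize: z = 5
Initialize: num = 11
Initialize: hits = 0
Entering loop: while z != num:

After execution: hits = 6
6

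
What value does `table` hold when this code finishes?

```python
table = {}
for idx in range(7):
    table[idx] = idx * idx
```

Let's trace through this code step by step.

Initialize: table = {}
Entering loop: for idx in range(7):

After execution: table = {0: 0, 1: 1, 2: 4, 3: 9, 4: 16, 5: 25, 6: 36}
{0: 0, 1: 1, 2: 4, 3: 9, 4: 16, 5: 25, 6: 36}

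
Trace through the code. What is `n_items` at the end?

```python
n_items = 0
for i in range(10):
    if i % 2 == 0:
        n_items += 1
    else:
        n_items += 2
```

Let's trace through this code step by step.

Initialize: n_items = 0
Entering loop: for i in range(10):

After execution: n_items = 15
15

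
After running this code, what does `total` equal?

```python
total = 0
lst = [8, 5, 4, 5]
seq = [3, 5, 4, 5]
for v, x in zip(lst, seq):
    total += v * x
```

Let's trace through this code step by step.

Initialize: total = 0
Initialize: lst = [8, 5, 4, 5]
Initialize: seq = [3, 5, 4, 5]
Entering loop: for v, x in zip(lst, seq):

After execution: total = 90
90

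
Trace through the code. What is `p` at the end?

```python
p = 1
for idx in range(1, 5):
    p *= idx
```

Let's trace through this code step by step.

Initialize: p = 1
Entering loop: for idx in range(1, 5):

After execution: p = 24
24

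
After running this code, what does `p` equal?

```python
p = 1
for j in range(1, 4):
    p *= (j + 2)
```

Let's trace through this code step by step.

Initialize: p = 1
Entering loop: for j in range(1, 4):

After execution: p = 60
60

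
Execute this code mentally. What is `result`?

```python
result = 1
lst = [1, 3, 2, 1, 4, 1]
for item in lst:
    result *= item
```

Let's trace through this code step by step.

Initialize: result = 1
Initialize: lst = [1, 3, 2, 1, 4, 1]
Entering loop: for item in lst:

After execution: result = 24
24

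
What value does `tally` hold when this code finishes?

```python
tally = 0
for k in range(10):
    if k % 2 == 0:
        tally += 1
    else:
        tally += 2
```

Let's trace through this code step by step.

Initialize: tally = 0
Entering loop: for k in range(10):

After execution: tally = 15
15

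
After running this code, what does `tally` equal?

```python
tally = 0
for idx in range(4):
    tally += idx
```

Let's trace through this code step by step.

Initialize: tally = 0
Entering loop: for idx in range(4):

After execution: tally = 6
6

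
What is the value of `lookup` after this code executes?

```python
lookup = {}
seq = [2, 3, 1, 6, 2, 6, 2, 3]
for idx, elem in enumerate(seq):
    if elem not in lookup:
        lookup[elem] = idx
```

Let's trace through this code step by step.

Initialize: lookup = {}
Initialize: seq = [2, 3, 1, 6, 2, 6, 2, 3]
Entering loop: for idx, elem in enumerate(seq):

After execution: lookup = {2: 0, 3: 1, 1: 2, 6: 3}
{2: 0, 3: 1, 1: 2, 6: 3}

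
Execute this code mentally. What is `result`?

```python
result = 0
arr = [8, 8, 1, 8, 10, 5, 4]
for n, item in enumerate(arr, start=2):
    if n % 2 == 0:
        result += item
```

Let's trace through this code step by step.

Initialize: result = 0
Initialize: arr = [8, 8, 1, 8, 10, 5, 4]
Entering loop: for n, item in enumerate(arr, start=2):

After execution: result = 23
23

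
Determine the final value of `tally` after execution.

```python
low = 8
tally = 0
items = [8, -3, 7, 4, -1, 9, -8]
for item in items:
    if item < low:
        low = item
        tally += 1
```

Let's trace through this code step by step.

Initialize: low = 8
Initialize: tally = 0
Initialize: items = [8, -3, 7, 4, -1, 9, -8]
Entering loop: for item in items:

After execution: tally = 2
2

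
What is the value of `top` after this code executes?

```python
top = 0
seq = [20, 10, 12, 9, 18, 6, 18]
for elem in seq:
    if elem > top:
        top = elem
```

Let's trace through this code step by step.

Initialize: top = 0
Initialize: seq = [20, 10, 12, 9, 18, 6, 18]
Entering loop: for elem in seq:

After execution: top = 20
20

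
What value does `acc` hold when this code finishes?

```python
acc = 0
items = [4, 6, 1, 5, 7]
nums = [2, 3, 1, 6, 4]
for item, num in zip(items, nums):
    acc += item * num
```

Let's trace through this code step by step.

Initialize: acc = 0
Initialize: items = [4, 6, 1, 5, 7]
Initialize: nums = [2, 3, 1, 6, 4]
Entering loop: for item, num in zip(items, nums):

After execution: acc = 85
85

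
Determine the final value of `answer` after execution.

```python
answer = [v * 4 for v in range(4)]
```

Let's trace through this code step by step.

Initialize: answer = [v * 4 for v in range(4)]

After execution: answer = [0, 4, 8, 12]
[0, 4, 8, 12]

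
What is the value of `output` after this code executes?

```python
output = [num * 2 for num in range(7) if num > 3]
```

Let's trace through this code step by step.

Initialize: output = [num * 2 for num in range(7) if num > 3]

After execution: output = [8, 10, 12]
[8, 10, 12]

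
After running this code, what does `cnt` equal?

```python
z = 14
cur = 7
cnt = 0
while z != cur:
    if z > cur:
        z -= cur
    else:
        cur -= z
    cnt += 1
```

Let's trace through this code step by step.

Initialize: z = 14
Initialize: cur = 7
Initialize: cnt = 0
Entering loop: while z != cur:

After execution: cnt = 1
1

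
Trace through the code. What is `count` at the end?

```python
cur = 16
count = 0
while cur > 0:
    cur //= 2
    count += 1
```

Let's trace through this code step by step.

Initialize: cur = 16
Initialize: count = 0
Entering loop: while cur > 0:

After execution: count = 5
5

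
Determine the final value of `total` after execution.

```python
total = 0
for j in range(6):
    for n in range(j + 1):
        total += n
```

Let's trace through this code step by step.

Initialize: total = 0
Entering loop: for j in range(6):

After execution: total = 35
35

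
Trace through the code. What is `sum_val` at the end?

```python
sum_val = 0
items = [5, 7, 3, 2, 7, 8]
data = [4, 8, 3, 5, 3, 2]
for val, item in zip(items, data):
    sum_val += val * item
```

Let's trace through this code step by step.

Initialize: sum_val = 0
Initialize: items = [5, 7, 3, 2, 7, 8]
Initialize: data = [4, 8, 3, 5, 3, 2]
Entering loop: for val, item in zip(items, data):

After execution: sum_val = 132
132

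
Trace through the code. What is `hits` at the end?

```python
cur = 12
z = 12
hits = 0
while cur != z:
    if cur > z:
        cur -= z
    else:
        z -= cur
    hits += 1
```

Let's trace through this code step by step.

Initialize: cur = 12
Initialize: z = 12
Initialize: hits = 0
Entering loop: while cur != z:

After execution: hits = 0
0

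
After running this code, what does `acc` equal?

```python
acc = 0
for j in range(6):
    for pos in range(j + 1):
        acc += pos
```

Let's trace through this code step by step.

Initialize: acc = 0
Entering loop: for j in range(6):

After execution: acc = 35
35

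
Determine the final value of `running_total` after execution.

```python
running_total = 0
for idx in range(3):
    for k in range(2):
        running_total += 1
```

Let's trace through this code step by step.

Initialize: running_total = 0
Entering loop: for idx in range(3):

After execution: running_total = 6
6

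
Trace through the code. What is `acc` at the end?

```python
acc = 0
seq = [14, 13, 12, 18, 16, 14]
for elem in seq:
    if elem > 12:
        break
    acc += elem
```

Let's trace through this code step by step.

Initialize: acc = 0
Initialize: seq = [14, 13, 12, 18, 16, 14]
Entering loop: for elem in seq:

After execution: acc = 0
0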